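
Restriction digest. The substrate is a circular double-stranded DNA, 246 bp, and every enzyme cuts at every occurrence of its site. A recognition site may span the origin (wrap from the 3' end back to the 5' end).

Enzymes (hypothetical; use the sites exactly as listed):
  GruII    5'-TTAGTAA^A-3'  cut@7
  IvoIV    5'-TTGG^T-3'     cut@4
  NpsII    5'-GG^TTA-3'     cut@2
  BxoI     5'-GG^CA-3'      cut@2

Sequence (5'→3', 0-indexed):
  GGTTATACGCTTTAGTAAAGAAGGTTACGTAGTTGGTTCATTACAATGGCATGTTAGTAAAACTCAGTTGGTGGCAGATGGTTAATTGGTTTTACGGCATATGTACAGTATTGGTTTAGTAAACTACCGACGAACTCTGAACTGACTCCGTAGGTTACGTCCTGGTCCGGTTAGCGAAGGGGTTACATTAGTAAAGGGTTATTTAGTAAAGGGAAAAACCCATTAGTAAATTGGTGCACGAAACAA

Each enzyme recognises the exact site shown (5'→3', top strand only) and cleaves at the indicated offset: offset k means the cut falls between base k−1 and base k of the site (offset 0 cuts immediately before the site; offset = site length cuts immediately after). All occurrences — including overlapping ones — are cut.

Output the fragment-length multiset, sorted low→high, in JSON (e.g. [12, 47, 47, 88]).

[3,4,5,6,7,8,8,8,11,11,11,12,12,12,13,14,16,16,17,20,32]

Site scan:
  GruII (TTAGTAAA, off=7): starts [11, 53, 115, 187, 202, 222] → cuts [18, 60, 122, 194, 209, 229]
  IvoIV (TTGGT, off=4): starts [32, 67, 85, 110, 230] → cuts [36, 71, 89, 114, 234]
  NpsII (GGTTA, off=2): starts [0, 22, 79, 152, 168, 180, 196] → cuts [2, 24, 81, 154, 170, 182, 198]
  BxoI (GGCA, off=2): starts [47, 72, 95] → cuts [49, 74, 97]

Pooled cuts: [2, 18, 24, 36, 49, 60, 71, 74, 81, 89, 97, 114, 122, 154, 170, 182, 194, 198, 209, 229, 234]

Fragments:
  2→18: 16 bp
  18→24: 6 bp
  24→36: 12 bp
  36→49: 13 bp
  49→60: 11 bp
  60→71: 11 bp
  71→74: 3 bp
  74→81: 7 bp
  81→89: 8 bp
  89→97: 8 bp
  97→114: 17 bp
  114→122: 8 bp
  122→154: 32 bp
  154→170: 16 bp
  170→182: 12 bp
  182→194: 12 bp
  194→198: 4 bp
  198→209: 11 bp
  209→229: 20 bp
  229→234: 5 bp
  234→2 (wrap): 246-234+2 = 14 bp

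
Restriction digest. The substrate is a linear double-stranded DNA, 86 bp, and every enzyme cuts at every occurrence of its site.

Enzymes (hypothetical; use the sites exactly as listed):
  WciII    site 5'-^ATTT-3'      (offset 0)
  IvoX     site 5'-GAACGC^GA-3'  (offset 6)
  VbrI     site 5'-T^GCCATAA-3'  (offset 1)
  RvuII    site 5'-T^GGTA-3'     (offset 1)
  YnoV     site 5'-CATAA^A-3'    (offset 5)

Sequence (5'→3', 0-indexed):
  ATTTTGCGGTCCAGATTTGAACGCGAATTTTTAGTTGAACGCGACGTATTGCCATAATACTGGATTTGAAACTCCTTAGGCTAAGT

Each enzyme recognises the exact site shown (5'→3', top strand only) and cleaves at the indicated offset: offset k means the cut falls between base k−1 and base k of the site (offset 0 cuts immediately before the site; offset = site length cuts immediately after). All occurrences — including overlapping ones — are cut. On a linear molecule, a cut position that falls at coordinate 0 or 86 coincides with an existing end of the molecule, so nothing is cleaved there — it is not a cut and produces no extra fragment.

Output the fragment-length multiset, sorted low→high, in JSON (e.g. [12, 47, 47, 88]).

[2,8,10,13,14,16,23]

Scan for sites:
  WciII (ATTT, off=0): starts [0, 14, 26, 63] → cuts [14, 26, 63] (position 0 is a terminus of the linear molecule — no cut)
  IvoX (GAACGCGA, off=6): starts [18, 36] → cuts [24, 42]
  VbrI (TGCCATAA, off=1): starts [49] → cuts [50]
  RvuII (TGGTA, off=1): no sites
  YnoV (CATAAA, off=5): no sites

Pooled cuts: [14, 24, 26, 42, 50, 63]

Fragment lengths:
  [0,14): 14 bp
  [14,24): 10 bp
  [24,26): 2 bp
  [26,42): 16 bp
  [42,50): 8 bp
  [50,63): 13 bp
  [63,86): 23 bp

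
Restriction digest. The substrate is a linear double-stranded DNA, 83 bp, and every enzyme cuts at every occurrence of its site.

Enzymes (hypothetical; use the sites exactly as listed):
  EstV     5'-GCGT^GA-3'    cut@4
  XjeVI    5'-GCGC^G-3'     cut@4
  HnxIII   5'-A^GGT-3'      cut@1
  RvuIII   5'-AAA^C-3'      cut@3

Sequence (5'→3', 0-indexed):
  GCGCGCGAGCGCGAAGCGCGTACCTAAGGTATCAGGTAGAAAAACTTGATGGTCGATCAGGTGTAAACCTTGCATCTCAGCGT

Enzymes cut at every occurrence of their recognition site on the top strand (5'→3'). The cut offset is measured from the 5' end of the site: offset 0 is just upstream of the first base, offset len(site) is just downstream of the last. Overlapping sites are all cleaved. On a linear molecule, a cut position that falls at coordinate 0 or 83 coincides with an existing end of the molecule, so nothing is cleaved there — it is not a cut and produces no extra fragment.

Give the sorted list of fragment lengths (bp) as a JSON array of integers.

Scan for sites:
  EstV (GCGTGA, off=4): no sites
  XjeVI (GCGCG, off=4): starts [0, 2, 8, 15] → cuts [4, 6, 12, 19]
  HnxIII (AGGT, off=1): starts [26, 33, 58] → cuts [27, 34, 59]
  RvuIII (AAAC, off=3): starts [41, 64] → cuts [44, 67]

Pooled cuts: [4, 6, 12, 19, 27, 34, 44, 59, 67]

Fragments:
  [0,4): 4 bp
  [4,6): 2 bp
  [6,12): 6 bp
  [12,19): 7 bp
  [19,27): 8 bp
  [27,34): 7 bp
  [34,44): 10 bp
  [44,59): 15 bp
  [59,67): 8 bp
  [67,83): 16 bp

[2,4,6,7,7,8,8,10,15,16]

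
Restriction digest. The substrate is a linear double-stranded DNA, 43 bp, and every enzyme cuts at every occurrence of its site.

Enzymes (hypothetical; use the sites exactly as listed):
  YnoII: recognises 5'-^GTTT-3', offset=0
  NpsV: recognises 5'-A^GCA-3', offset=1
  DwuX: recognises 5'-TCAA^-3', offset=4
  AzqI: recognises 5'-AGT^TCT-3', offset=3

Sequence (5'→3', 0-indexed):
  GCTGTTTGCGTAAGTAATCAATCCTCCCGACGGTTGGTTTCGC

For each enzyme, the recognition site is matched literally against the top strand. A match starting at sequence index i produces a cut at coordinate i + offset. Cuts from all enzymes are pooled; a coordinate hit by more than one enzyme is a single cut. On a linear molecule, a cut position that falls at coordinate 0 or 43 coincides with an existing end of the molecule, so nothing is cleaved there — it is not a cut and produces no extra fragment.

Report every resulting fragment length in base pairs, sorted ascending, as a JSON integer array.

Per-enzyme occurrences:
  YnoII (GTTT, off=0): starts [3, 36] → cuts [3, 36]
  NpsV (AGCA, off=1): no sites
  DwuX (TCAA, off=4): starts [17] → cuts [21]
  AzqI (AGTTCT, off=3): no sites

Pooled cuts: [3, 21, 36]

Fragments:
  [0,3): 3 bp
  [3,21): 18 bp
  [21,36): 15 bp
  [36,43): 7 bp

[3,7,15,18]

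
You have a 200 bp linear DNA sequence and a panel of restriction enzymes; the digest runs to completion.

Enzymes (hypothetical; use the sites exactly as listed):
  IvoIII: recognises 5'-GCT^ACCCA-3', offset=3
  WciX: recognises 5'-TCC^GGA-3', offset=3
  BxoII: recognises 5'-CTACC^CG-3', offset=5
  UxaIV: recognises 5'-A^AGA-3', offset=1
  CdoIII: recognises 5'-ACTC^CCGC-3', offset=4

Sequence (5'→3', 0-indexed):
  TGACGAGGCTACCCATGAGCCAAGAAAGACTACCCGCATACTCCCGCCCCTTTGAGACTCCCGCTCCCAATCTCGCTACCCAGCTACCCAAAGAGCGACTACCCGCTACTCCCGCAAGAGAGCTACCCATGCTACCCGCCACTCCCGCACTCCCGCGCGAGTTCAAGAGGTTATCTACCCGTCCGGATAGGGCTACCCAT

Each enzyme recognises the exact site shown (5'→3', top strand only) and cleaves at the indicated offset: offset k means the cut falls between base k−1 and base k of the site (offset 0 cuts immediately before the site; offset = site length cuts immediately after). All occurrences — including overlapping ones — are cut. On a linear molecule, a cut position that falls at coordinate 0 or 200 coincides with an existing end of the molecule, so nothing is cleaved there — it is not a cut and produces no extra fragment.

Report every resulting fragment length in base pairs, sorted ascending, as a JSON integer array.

Site scan:
  IvoIII GCTACCCA/3: at [7, 74, 82, 121, 191] ⇒ [10, 77, 85, 124, 194]
  WciX TCCGGA/3: at [181] ⇒ [184]
  BxoII CTACCCG/5: at [29, 98, 131, 174] ⇒ [34, 103, 136, 179]
  UxaIV AAGA/1: at [21, 25, 90, 115, 164] ⇒ [22, 26, 91, 116, 165]
  CdoIII ACTCCCGC/4: at [39, 56, 107, 140, 148] ⇒ [43, 60, 111, 144, 152]

Pooled cuts: [10, 22, 26, 34, 43, 60, 77, 85, 91, 103, 111, 116, 124, 136, 144, 152, 165, 179, 184, 194]

Fragments:
  [0,10): 10 bp
  [10,22): 12 bp
  [22,26): 4 bp
  [26,34): 8 bp
  [34,43): 9 bp
  [43,60): 17 bp
  [60,77): 17 bp
  [77,85): 8 bp
  [85,91): 6 bp
  [91,103): 12 bp
  [103,111): 8 bp
  [111,116): 5 bp
  [116,124): 8 bp
  [124,136): 12 bp
  [136,144): 8 bp
  [144,152): 8 bp
  [152,165): 13 bp
  [165,179): 14 bp
  [179,184): 5 bp
  [184,194): 10 bp
  [194,200): 6 bp

[4,5,5,6,6,8,8,8,8,8,8,9,10,10,12,12,12,13,14,17,17]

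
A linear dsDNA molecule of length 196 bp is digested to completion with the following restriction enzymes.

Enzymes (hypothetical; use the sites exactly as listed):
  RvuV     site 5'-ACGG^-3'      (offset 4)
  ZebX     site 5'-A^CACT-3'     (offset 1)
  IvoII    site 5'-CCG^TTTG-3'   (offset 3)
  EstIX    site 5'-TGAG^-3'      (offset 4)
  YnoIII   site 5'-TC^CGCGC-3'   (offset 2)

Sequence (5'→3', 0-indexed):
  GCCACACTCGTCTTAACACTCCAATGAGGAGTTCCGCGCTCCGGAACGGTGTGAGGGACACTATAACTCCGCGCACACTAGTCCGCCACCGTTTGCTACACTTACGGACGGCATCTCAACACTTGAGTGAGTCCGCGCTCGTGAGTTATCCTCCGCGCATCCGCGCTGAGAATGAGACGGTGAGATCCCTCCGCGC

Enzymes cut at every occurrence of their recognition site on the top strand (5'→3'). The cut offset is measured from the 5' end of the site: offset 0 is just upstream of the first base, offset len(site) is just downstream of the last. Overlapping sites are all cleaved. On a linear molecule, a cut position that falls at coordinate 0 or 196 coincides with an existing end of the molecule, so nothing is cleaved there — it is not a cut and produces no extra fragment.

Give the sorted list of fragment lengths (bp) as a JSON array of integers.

[2,3,4,4,4,4,4,5,6,6,6,6,7,7,8,8,8,8,9,9,11,12,12,12,15,16]

Scan for sites:
  RvuV (ACGG, off=4): starts [45, 103, 107, 176] → cuts [49, 107, 111, 180]
  ZebX (ACACT, off=1): starts [3, 15, 57, 74, 97, 118] → cuts [4, 16, 58, 75, 98, 119]
  IvoII (CCGTTTG, off=3): starts [88] → cuts [91]
  EstIX (TGAG, off=4): starts [24, 51, 123, 127, 141, 166, 172, 180] → cuts [28, 55, 127, 131, 145, 170, 176, 184]
  YnoIII (TCCGCGC, off=2): starts [32, 67, 131, 151, 159, 189] → cuts [34, 69, 133, 153, 161, 191]

Pooled cuts: [4, 16, 28, 34, 49, 55, 58, 69, 75, 91, 98, 107, 111, 119, 127, 131, 133, 145, 153, 161, 170, 176, 180, 184, 191]

Fragment lengths:
  [0,4): 4 bp
  [4,16): 12 bp
  [16,28): 12 bp
  [28,34): 6 bp
  [34,49): 15 bp
  [49,55): 6 bp
  [55,58): 3 bp
  [58,69): 11 bp
  [69,75): 6 bp
  [75,91): 16 bp
  [91,98): 7 bp
  [98,107): 9 bp
  [107,111): 4 bp
  [111,119): 8 bp
  [119,127): 8 bp
  [127,131): 4 bp
  [131,133): 2 bp
  [133,145): 12 bp
  [145,153): 8 bp
  [153,161): 8 bp
  [161,170): 9 bp
  [170,176): 6 bp
  [176,180): 4 bp
  [180,184): 4 bp
  [184,191): 7 bp
  [191,196): 5 bp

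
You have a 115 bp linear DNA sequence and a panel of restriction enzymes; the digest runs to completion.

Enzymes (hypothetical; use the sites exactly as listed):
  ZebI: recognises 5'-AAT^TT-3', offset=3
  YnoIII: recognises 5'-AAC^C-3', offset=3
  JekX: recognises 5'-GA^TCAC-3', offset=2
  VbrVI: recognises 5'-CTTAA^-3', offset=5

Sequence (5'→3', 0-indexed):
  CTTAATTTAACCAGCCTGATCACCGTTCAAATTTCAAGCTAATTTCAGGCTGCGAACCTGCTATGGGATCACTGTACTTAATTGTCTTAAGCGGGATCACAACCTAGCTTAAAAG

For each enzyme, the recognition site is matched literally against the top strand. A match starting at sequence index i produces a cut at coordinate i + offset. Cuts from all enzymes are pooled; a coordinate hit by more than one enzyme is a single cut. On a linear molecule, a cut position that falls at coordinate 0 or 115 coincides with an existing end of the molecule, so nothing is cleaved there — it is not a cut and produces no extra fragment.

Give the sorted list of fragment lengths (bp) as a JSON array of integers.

[1,3,5,5,6,7,8,9,9,11,11,13,13,14]

Per-enzyme occurrences:
  ZebI (AATTT, off=3): starts [3, 29, 40] → cuts [6, 32, 43]
  YnoIII (AACC, off=3): starts [8, 54, 100] → cuts [11, 57, 103]
  JekX (GATCAC, off=2): starts [17, 66, 94] → cuts [19, 68, 96]
  VbrVI (CTTAA, off=5): starts [0, 76, 85, 107] → cuts [5, 81, 90, 112]

All cut coordinates (distinct, sorted): [5, 6, 11, 19, 32, 43, 57, 68, 81, 90, 96, 103, 112]

Fragment lengths:
  [0,5): 5 bp
  [5,6): 1 bp
  [6,11): 5 bp
  [11,19): 8 bp
  [19,32): 13 bp
  [32,43): 11 bp
  [43,57): 14 bp
  [57,68): 11 bp
  [68,81): 13 bp
  [81,90): 9 bp
  [90,96): 6 bp
  [96,103): 7 bp
  [103,112): 9 bp
  [112,115): 3 bp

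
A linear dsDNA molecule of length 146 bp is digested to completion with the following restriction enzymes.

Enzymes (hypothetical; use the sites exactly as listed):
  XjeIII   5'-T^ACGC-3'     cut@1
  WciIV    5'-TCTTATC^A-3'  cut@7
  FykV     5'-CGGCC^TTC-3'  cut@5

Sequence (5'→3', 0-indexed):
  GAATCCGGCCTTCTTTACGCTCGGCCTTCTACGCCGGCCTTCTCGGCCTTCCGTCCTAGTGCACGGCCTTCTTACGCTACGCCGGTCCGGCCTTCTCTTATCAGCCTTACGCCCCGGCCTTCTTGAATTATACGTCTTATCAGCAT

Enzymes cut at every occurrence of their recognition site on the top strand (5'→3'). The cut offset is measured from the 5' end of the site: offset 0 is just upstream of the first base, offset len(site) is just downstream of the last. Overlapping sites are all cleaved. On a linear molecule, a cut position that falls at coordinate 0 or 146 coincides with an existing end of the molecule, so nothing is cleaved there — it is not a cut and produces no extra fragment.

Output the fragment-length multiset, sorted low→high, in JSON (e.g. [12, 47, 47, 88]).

[4,5,5,5,6,6,9,9,10,10,10,11,14,20,22]

Per-enzyme occurrences:
  XjeIII TACGC/1: at [15, 29, 72, 77, 107] ⇒ [16, 30, 73, 78, 108]
  WciIV TCTTATCA/7: at [95, 134] ⇒ [102, 141]
  FykV CGGCCTTC/5: at [5, 21, 34, 43, 63, 87, 114] ⇒ [10, 26, 39, 48, 68, 92, 119]

All cut coordinates (distinct, sorted): [10, 16, 26, 30, 39, 48, 68, 73, 78, 92, 102, 108, 119, 141]

Fragments:
  [0,10): 10 bp
  [10,16): 6 bp
  [16,26): 10 bp
  [26,30): 4 bp
  [30,39): 9 bp
  [39,48): 9 bp
  [48,68): 20 bp
  [68,73): 5 bp
  [73,78): 5 bp
  [78,92): 14 bp
  [92,102): 10 bp
  [102,108): 6 bp
  [108,119): 11 bp
  [119,141): 22 bp
  [141,146): 5 bp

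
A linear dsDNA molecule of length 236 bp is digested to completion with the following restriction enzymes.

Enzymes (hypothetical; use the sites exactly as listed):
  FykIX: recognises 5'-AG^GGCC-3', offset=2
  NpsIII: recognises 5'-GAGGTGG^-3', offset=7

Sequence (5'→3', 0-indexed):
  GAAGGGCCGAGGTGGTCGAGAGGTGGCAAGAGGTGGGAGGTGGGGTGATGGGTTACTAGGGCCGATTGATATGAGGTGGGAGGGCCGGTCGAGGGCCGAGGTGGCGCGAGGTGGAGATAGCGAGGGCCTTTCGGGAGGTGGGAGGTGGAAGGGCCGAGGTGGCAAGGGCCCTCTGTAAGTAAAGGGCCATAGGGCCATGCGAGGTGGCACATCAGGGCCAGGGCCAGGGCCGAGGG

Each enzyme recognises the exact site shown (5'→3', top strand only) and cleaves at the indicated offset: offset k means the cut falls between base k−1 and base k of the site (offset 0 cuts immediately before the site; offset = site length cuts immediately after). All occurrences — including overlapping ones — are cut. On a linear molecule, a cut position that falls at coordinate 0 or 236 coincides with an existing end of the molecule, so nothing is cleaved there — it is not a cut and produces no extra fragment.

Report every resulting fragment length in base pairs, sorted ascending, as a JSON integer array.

Per-enzyme occurrences:
  FykIX (AGGGCC, off=2): starts [2, 57, 80, 91, 122, 149, 164, 182, 190, 213, 219, 225] → cuts [4, 59, 82, 93, 124, 151, 166, 184, 192, 215, 221, 227]
  NpsIII (GAGGTGG, off=7): starts [8, 19, 29, 36, 72, 97, 107, 134, 141, 155, 200] → cuts [15, 26, 36, 43, 79, 104, 114, 141, 148, 162, 207]

All cut coordinates (distinct, sorted): [4, 15, 26, 36, 43, 59, 79, 82, 93, 104, 114, 124, 141, 148, 151, 162, 166, 184, 192, 207, 215, 221, 227]

Fragments:
  [0,4): 4 bp
  [4,15): 11 bp
  [15,26): 11 bp
  [26,36): 10 bp
  [36,43): 7 bp
  [43,59): 16 bp
  [59,79): 20 bp
  [79,82): 3 bp
  [82,93): 11 bp
  [93,104): 11 bp
  [104,114): 10 bp
  [114,124): 10 bp
  [124,141): 17 bp
  [141,148): 7 bp
  [148,151): 3 bp
  [151,162): 11 bp
  [162,166): 4 bp
  [166,184): 18 bp
  [184,192): 8 bp
  [192,207): 15 bp
  [207,215): 8 bp
  [215,221): 6 bp
  [221,227): 6 bp
  [227,236): 9 bp

[3,3,4,4,6,6,7,7,8,8,9,10,10,10,11,11,11,11,11,15,16,17,18,20]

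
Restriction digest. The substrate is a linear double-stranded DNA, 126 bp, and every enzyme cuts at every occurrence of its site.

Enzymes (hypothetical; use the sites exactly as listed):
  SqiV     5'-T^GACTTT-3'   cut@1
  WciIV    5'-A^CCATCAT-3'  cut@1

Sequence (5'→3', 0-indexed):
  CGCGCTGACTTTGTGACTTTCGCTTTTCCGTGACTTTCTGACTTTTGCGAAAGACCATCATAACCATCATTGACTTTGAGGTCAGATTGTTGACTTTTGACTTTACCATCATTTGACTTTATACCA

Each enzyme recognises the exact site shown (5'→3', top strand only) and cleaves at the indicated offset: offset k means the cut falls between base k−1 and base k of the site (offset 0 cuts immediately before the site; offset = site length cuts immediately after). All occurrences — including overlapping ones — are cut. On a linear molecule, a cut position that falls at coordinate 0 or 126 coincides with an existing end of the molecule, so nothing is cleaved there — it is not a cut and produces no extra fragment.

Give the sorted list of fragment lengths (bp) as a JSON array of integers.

Per-enzyme occurrences:
  SqiV (TGACTTT, off=1): starts [5, 13, 30, 38, 70, 90, 97, 113] → cuts [6, 14, 31, 39, 71, 91, 98, 114]
  WciIV (ACCATCAT, off=1): starts [53, 62, 104] → cuts [54, 63, 105]

Pooled cuts: [6, 14, 31, 39, 54, 63, 71, 91, 98, 105, 114]

Fragments:
  [0,6): 6 bp
  [6,14): 8 bp
  [14,31): 17 bp
  [31,39): 8 bp
  [39,54): 15 bp
  [54,63): 9 bp
  [63,71): 8 bp
  [71,91): 20 bp
  [91,98): 7 bp
  [98,105): 7 bp
  [105,114): 9 bp
  [114,126): 12 bp

[6,7,7,8,8,8,9,9,12,15,17,20]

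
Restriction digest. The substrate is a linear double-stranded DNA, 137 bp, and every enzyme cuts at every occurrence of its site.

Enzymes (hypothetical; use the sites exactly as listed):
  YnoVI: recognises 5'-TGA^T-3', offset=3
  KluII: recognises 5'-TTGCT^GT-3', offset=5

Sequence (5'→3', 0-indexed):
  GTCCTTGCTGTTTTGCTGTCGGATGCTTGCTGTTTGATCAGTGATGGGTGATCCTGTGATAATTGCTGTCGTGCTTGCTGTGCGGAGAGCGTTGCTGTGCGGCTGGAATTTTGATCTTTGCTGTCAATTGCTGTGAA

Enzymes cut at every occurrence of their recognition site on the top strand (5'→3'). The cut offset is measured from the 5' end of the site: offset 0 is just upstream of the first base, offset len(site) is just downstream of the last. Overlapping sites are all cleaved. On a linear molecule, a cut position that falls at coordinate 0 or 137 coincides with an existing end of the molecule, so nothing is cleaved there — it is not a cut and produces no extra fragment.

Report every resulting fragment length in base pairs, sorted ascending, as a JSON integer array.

Per-enzyme occurrences:
  YnoVI TGAT/3: at [34, 41, 48, 56, 111] ⇒ [37, 44, 51, 59, 114]
  KluII TTGCTGT/5: at [4, 12, 26, 62, 74, 91, 117, 127] ⇒ [9, 17, 31, 67, 79, 96, 122, 132]

Pooled cuts: [9, 17, 31, 37, 44, 51, 59, 67, 79, 96, 114, 122, 132]

Fragments:
  [0,9): 9 bp
  [9,17): 8 bp
  [17,31): 14 bp
  [31,37): 6 bp
  [37,44): 7 bp
  [44,51): 7 bp
  [51,59): 8 bp
  [59,67): 8 bp
  [67,79): 12 bp
  [79,96): 17 bp
  [96,114): 18 bp
  [114,122): 8 bp
  [122,132): 10 bp
  [132,137): 5 bp

[5,6,7,7,8,8,8,8,9,10,12,14,17,18]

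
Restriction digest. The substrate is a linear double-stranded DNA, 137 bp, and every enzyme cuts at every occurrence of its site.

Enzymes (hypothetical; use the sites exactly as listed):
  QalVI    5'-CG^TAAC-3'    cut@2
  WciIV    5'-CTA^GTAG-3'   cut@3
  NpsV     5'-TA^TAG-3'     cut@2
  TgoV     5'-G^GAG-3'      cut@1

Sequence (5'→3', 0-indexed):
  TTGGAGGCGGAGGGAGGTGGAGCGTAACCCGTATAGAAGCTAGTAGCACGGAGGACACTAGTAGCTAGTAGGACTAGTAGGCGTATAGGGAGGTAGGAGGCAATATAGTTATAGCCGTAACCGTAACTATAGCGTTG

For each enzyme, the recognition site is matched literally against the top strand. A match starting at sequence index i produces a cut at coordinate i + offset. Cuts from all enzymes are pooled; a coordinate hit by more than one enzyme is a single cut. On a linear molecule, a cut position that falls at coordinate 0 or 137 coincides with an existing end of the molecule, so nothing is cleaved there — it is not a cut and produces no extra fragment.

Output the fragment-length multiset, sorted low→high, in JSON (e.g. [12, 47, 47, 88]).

Per-enzyme occurrences:
  QalVI CGTAAC/2: at [22, 115, 121] ⇒ [24, 117, 123]
  WciIV CTAGTAG/3: at [39, 57, 64, 73] ⇒ [42, 60, 67, 76]
  NpsV TATAG/2: at [31, 83, 103, 109, 127] ⇒ [33, 85, 105, 111, 129]
  TgoV GGAG/1: at [2, 8, 12, 18, 49, 88, 95] ⇒ [3, 9, 13, 19, 50, 89, 96]

All cut coordinates (distinct, sorted): [3, 9, 13, 19, 24, 33, 42, 50, 60, 67, 76, 85, 89, 96, 105, 111, 117, 123, 129]

Fragments:
  [0,3): 3 bp
  [3,9): 6 bp
  [9,13): 4 bp
  [13,19): 6 bp
  [19,24): 5 bp
  [24,33): 9 bp
  [33,42): 9 bp
  [42,50): 8 bp
  [50,60): 10 bp
  [60,67): 7 bp
  [67,76): 9 bp
  [76,85): 9 bp
  [85,89): 4 bp
  [89,96): 7 bp
  [96,105): 9 bp
  [105,111): 6 bp
  [111,117): 6 bp
  [117,123): 6 bp
  [123,129): 6 bp
  [129,137): 8 bp

[3,4,4,5,6,6,6,6,6,6,7,7,8,8,9,9,9,9,9,10]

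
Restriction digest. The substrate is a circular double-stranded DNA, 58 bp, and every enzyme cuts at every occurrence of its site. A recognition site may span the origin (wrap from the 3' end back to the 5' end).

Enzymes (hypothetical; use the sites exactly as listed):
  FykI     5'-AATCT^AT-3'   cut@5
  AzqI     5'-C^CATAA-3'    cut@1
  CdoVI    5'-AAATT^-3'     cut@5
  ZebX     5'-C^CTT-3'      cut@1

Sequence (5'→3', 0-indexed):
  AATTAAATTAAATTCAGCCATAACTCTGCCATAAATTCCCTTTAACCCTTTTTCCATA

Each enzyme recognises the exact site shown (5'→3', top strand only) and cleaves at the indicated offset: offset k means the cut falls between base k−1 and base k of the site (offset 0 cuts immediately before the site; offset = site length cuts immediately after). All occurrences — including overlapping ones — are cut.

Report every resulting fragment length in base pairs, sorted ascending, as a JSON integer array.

Per-enzyme occurrences:
  FykI (AATCTAT, off=5): no sites
  AzqI CCATAA/1: at [17, 28, 53] ⇒ [18, 29, 54]
  CdoVI AAATT/5: at [4, 9, 32, 57] ⇒ [4, 9, 14, 37]
  ZebX CCTT/1: at [38, 46] ⇒ [39, 47]

All cut coordinates (distinct, sorted): [4, 9, 14, 18, 29, 37, 39, 47, 54]

Fragment lengths:
  4→9: 5 bp
  9→14: 5 bp
  14→18: 4 bp
  18→29: 11 bp
  29→37: 8 bp
  37→39: 2 bp
  39→47: 8 bp
  47→54: 7 bp
  54→4 (wrap): 58-54+4 = 8 bp

[2,4,5,5,7,8,8,8,11]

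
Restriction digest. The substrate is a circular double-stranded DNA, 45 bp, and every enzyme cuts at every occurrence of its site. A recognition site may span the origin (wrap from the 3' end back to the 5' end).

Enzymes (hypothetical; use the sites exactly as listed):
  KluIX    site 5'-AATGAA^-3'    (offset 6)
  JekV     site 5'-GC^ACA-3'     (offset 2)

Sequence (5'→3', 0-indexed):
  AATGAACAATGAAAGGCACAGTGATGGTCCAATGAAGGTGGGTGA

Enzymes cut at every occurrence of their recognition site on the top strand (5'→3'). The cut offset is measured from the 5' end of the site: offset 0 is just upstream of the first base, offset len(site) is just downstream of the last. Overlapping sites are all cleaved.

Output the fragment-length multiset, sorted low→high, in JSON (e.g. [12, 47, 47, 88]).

Per-enzyme occurrences:
  KluIX AATGAA/6: at [0, 7, 30] ⇒ [6, 13, 36]
  JekV GCACA/2: at [15] ⇒ [17]

All cut coordinates (distinct, sorted): [6, 13, 17, 36]

Fragment lengths:
  6→13: 7 bp
  13→17: 4 bp
  17→36: 19 bp
  36→6 (wrap): 45-36+6 = 15 bp

[4,7,15,19]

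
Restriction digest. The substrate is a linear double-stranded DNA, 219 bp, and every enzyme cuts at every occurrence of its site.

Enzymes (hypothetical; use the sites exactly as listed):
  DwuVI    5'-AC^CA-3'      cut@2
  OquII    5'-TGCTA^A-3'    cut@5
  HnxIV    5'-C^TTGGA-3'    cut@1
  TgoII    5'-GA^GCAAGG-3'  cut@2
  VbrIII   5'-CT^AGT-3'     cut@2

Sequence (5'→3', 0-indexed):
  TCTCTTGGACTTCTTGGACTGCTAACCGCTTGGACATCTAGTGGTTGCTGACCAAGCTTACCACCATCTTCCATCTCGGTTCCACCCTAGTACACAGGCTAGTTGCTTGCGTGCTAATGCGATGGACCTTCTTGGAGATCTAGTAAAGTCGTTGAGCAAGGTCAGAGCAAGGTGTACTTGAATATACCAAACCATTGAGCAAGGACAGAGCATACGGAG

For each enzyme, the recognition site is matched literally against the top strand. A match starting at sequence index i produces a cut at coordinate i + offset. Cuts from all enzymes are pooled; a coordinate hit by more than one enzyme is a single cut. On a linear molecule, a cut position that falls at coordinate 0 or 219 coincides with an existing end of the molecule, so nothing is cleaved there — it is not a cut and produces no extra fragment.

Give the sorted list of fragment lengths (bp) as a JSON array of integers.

[3,4,5,5,6,9,9,10,10,11,11,12,13,14,15,16,21,21,24]

Site scan:
  DwuVI (ACCA, off=2): starts [50, 59, 62, 185, 190] → cuts [52, 61, 64, 187, 192]
  OquII (TGCTAA, off=5): starts [19, 111] → cuts [24, 116]
  HnxIV (CTTGGA, off=1): starts [3, 12, 28, 130] → cuts [4, 13, 29, 131]
  TgoII (GAGCAAGG, off=2): starts [153, 164, 196] → cuts [155, 166, 198]
  VbrIII (CTAGT, off=2): starts [37, 86, 98, 139] → cuts [39, 88, 100, 141]

Pooled cuts: [4, 13, 24, 29, 39, 52, 61, 64, 88, 100, 116, 131, 141, 155, 166, 187, 192, 198]

Fragment lengths:
  [0,4): 4 bp
  [4,13): 9 bp
  [13,24): 11 bp
  [24,29): 5 bp
  [29,39): 10 bp
  [39,52): 13 bp
  [52,61): 9 bp
  [61,64): 3 bp
  [64,88): 24 bp
  [88,100): 12 bp
  [100,116): 16 bp
  [116,131): 15 bp
  [131,141): 10 bp
  [141,155): 14 bp
  [155,166): 11 bp
  [166,187): 21 bp
  [187,192): 5 bp
  [192,198): 6 bp
  [198,219): 21 bp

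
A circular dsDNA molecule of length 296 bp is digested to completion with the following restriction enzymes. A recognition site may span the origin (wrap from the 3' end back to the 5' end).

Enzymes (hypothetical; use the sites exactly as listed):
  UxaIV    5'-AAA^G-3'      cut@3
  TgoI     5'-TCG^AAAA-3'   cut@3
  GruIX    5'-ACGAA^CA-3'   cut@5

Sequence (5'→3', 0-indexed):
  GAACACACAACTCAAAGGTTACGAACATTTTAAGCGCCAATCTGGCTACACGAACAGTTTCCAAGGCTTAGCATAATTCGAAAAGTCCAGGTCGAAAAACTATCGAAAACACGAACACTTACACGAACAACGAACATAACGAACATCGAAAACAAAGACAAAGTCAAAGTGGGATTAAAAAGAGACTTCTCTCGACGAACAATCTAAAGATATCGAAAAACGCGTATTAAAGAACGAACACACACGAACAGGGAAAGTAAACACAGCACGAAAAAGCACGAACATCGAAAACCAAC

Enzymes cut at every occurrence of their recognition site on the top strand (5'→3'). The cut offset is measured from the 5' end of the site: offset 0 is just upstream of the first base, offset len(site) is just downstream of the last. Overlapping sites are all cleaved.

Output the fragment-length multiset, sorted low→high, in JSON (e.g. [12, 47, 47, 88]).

[4,5,5,6,6,7,7,7,7,8,8,9,9,9,10,10,10,11,12,12,13,13,16,18,19,26,29]

Per-enzyme occurrences:
  UxaIV AAAG/3: at [13, 81, 153, 159, 165, 178, 205, 228, 253, 272] ⇒ [16, 84, 156, 162, 168, 181, 208, 231, 256, 275]
  TgoI TCGAAAA/3: at [77, 91, 102, 145, 212, 284] ⇒ [80, 94, 105, 148, 215, 287]
  GruIX ACGAACA/5: at [20, 49, 110, 122, 129, 138, 194, 233, 243, 277, 294] ⇒ [3, 25, 54, 115, 127, 134, 143, 199, 238, 248, 282]

All cut coordinates (distinct, sorted): [3, 16, 25, 54, 80, 84, 94, 105, 115, 127, 134, 143, 148, 156, 162, 168, 181, 199, 208, 215, 231, 238, 248, 256, 275, 282, 287]

Fragment lengths:
  3→16: 13 bp
  16→25: 9 bp
  25→54: 29 bp
  54→80: 26 bp
  80→84: 4 bp
  84→94: 10 bp
  94→105: 11 bp
  105→115: 10 bp
  115→127: 12 bp
  127→134: 7 bp
  134→143: 9 bp
  143→148: 5 bp
  148→156: 8 bp
  156→162: 6 bp
  162→168: 6 bp
  168→181: 13 bp
  181→199: 18 bp
  199→208: 9 bp
  208→215: 7 bp
  215→231: 16 bp
  231→238: 7 bp
  238→248: 10 bp
  248→256: 8 bp
  256→275: 19 bp
  275→282: 7 bp
  282→287: 5 bp
  287→3 (wrap): 296-287+3 = 12 bp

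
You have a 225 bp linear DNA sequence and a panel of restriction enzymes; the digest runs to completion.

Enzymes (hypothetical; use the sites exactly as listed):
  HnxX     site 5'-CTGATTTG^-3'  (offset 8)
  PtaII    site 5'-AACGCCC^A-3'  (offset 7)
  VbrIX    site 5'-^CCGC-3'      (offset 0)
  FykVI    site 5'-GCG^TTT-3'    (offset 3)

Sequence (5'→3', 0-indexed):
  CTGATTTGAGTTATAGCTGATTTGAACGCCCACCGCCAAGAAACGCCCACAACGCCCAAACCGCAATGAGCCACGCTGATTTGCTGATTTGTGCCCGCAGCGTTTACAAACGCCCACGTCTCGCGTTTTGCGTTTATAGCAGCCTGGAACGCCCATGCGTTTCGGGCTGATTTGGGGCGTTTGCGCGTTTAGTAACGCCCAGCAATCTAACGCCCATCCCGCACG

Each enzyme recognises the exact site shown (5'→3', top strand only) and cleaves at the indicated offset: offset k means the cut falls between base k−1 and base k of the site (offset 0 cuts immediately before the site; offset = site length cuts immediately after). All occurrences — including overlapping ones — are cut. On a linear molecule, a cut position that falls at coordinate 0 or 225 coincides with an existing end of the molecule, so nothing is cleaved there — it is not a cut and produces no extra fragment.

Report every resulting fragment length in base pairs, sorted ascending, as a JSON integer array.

Scan for sites:
  HnxX (CTGATTTG, off=8): starts [0, 16, 75, 83, 166] → cuts [8, 24, 83, 91, 174]
  PtaII (AACGCCCA, off=7): starts [24, 41, 50, 108, 147, 193, 208] → cuts [31, 48, 57, 115, 154, 200, 215]
  VbrIX (CCGC, off=0): starts [32, 60, 94, 218] → cuts [32, 60, 94, 218]
  FykVI (GCGTTT, off=3): starts [99, 122, 129, 156, 176, 184] → cuts [102, 125, 132, 159, 179, 187]

All cut coordinates (distinct, sorted): [8, 24, 31, 32, 48, 57, 60, 83, 91, 94, 102, 115, 125, 132, 154, 159, 174, 179, 187, 200, 215, 218]

Fragments:
  [0,8): 8 bp
  [8,24): 16 bp
  [24,31): 7 bp
  [31,32): 1 bp
  [32,48): 16 bp
  [48,57): 9 bp
  [57,60): 3 bp
  [60,83): 23 bp
  [83,91): 8 bp
  [91,94): 3 bp
  [94,102): 8 bp
  [102,115): 13 bp
  [115,125): 10 bp
  [125,132): 7 bp
  [132,154): 22 bp
  [154,159): 5 bp
  [159,174): 15 bp
  [174,179): 5 bp
  [179,187): 8 bp
  [187,200): 13 bp
  [200,215): 15 bp
  [215,218): 3 bp
  [218,225): 7 bp

[1,3,3,3,5,5,7,7,7,8,8,8,8,9,10,13,13,15,15,16,16,22,23]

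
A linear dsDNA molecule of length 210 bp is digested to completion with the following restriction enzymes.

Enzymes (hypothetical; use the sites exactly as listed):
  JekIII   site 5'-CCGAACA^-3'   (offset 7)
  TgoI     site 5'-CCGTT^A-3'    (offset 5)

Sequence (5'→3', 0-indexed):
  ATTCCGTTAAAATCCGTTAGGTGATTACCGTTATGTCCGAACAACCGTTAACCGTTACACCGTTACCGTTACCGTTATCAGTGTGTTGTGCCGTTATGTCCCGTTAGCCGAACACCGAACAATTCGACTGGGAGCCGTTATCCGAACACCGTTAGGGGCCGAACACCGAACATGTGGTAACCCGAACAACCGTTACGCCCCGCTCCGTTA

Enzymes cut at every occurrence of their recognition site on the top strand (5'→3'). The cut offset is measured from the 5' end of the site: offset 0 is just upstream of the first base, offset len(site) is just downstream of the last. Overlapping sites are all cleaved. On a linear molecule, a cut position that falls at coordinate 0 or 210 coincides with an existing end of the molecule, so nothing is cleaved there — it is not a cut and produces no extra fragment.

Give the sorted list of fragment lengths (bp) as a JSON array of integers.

Scan for sites:
  JekIII CCGAACA/7: at [36, 107, 114, 141, 158, 165, 181] ⇒ [43, 114, 121, 148, 165, 172, 188]
  TgoI CCGTTA/5: at [3, 13, 27, 44, 51, 59, 65, 71, 90, 100, 134, 148, 189, 204] ⇒ [8, 18, 32, 49, 56, 64, 70, 76, 95, 105, 139, 153, 194, 209]

Pooled cuts: [8, 18, 32, 43, 49, 56, 64, 70, 76, 95, 105, 114, 121, 139, 148, 153, 165, 172, 188, 194, 209]

Fragments:
  [0,8): 8 bp
  [8,18): 10 bp
  [18,32): 14 bp
  [32,43): 11 bp
  [43,49): 6 bp
  [49,56): 7 bp
  [56,64): 8 bp
  [64,70): 6 bp
  [70,76): 6 bp
  [76,95): 19 bp
  [95,105): 10 bp
  [105,114): 9 bp
  [114,121): 7 bp
  [121,139): 18 bp
  [139,148): 9 bp
  [148,153): 5 bp
  [153,165): 12 bp
  [165,172): 7 bp
  [172,188): 16 bp
  [188,194): 6 bp
  [194,209): 15 bp
  [209,210): 1 bp

[1,5,6,6,6,6,7,7,7,8,8,9,9,10,10,11,12,14,15,16,18,19]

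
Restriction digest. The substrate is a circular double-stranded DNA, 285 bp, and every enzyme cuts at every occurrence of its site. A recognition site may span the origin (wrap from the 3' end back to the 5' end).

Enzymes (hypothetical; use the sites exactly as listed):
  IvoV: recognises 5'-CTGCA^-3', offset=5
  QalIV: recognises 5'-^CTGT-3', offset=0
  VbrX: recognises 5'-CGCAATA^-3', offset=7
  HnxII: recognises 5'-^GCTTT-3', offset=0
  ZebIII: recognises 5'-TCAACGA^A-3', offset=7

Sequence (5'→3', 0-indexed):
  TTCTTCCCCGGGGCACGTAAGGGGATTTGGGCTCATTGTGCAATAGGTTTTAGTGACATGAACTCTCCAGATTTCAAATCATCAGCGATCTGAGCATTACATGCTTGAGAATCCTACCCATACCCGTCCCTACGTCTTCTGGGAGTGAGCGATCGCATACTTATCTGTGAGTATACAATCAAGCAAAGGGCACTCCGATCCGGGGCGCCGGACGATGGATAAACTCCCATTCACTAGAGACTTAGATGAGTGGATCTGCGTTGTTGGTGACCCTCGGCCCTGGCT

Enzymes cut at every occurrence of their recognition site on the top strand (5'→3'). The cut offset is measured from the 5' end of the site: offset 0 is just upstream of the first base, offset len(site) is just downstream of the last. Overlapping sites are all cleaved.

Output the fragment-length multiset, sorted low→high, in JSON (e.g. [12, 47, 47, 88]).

Scan for sites:
  IvoV (CTGCA, off=5): no sites
  QalIV (CTGT, off=0): starts [164] → cuts [164]
  VbrX (CGCAATA, off=7): no sites
  HnxII (GCTTT, off=0): starts [282] → cuts [282]
  ZebIII (TCAACGAA, off=7): no sites

All cut coordinates (distinct, sorted): [164, 282]

Fragments:
  164→282: 118 bp
  282→164 (wrap): 285-282+164 = 167 bp

[118,167]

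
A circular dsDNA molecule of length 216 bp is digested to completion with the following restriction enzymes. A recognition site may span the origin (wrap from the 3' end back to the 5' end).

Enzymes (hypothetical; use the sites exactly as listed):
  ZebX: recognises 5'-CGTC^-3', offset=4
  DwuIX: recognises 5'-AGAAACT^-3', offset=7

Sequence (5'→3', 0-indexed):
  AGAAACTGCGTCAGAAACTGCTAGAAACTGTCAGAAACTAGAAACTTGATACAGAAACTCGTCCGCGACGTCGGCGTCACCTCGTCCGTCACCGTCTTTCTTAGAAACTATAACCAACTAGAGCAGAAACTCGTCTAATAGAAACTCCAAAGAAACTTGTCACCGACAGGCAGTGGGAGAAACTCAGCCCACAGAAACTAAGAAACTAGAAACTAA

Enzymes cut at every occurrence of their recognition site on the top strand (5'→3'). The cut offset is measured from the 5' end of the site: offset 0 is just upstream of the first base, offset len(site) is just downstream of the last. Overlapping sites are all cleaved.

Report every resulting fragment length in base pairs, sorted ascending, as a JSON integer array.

[4,4,4,5,6,6,7,7,7,8,8,9,9,10,10,11,11,13,13,15,22,27]

Per-enzyme occurrences:
  ZebX CGTC/4: at [8, 59, 68, 74, 82, 86, 92, 131] ⇒ [12, 63, 72, 78, 86, 90, 96, 135]
  DwuIX AGAAACT/7: at [0, 12, 22, 32, 39, 52, 102, 124, 139, 150, 177, 192, 200, 207] ⇒ [7, 19, 29, 39, 46, 59, 109, 131, 146, 157, 184, 199, 207, 214]

Pooled cuts: [7, 12, 19, 29, 39, 46, 59, 63, 72, 78, 86, 90, 96, 109, 131, 135, 146, 157, 184, 199, 207, 214]

Fragment lengths:
  7→12: 5 bp
  12→19: 7 bp
  19→29: 10 bp
  29→39: 10 bp
  39→46: 7 bp
  46→59: 13 bp
  59→63: 4 bp
  63→72: 9 bp
  72→78: 6 bp
  78→86: 8 bp
  86→90: 4 bp
  90→96: 6 bp
  96→109: 13 bp
  109→131: 22 bp
  131→135: 4 bp
  135→146: 11 bp
  146→157: 11 bp
  157→184: 27 bp
  184→199: 15 bp
  199→207: 8 bp
  207→214: 7 bp
  214→7 (wrap): 216-214+7 = 9 bp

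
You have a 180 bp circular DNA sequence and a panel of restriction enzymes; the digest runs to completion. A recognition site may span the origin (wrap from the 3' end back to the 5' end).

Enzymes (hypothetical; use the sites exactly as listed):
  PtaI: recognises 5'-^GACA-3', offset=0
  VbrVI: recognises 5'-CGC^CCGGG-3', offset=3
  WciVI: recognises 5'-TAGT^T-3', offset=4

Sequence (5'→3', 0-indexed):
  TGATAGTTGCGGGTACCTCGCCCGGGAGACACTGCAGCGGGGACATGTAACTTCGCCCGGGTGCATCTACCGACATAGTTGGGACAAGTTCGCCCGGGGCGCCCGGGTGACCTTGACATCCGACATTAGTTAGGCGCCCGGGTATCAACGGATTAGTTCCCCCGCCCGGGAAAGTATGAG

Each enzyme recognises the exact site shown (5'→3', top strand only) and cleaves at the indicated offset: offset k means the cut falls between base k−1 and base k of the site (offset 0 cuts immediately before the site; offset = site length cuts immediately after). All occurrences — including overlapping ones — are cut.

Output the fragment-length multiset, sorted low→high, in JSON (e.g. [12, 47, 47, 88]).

Per-enzyme occurrences:
  PtaI (GACA, off=0): starts [27, 41, 71, 82, 114, 121] → cuts [27, 41, 71, 82, 114, 121]
  VbrVI (CGCCCGGG, off=3): starts [18, 53, 90, 99, 134, 162] → cuts [21, 56, 93, 102, 137, 165]
  WciVI (TAGTT, off=4): starts [3, 75, 126, 153] → cuts [7, 79, 130, 157]

All cut coordinates (distinct, sorted): [7, 21, 27, 41, 56, 71, 79, 82, 93, 102, 114, 121, 130, 137, 157, 165]

Fragments:
  7→21: 14 bp
  21→27: 6 bp
  27→41: 14 bp
  41→56: 15 bp
  56→71: 15 bp
  71→79: 8 bp
  79→82: 3 bp
  82→93: 11 bp
  93→102: 9 bp
  102→114: 12 bp
  114→121: 7 bp
  121→130: 9 bp
  130→137: 7 bp
  137→157: 20 bp
  157→165: 8 bp
  165→7 (wrap): 180-165+7 = 22 bp

[3,6,7,7,8,8,9,9,11,12,14,14,15,15,20,22]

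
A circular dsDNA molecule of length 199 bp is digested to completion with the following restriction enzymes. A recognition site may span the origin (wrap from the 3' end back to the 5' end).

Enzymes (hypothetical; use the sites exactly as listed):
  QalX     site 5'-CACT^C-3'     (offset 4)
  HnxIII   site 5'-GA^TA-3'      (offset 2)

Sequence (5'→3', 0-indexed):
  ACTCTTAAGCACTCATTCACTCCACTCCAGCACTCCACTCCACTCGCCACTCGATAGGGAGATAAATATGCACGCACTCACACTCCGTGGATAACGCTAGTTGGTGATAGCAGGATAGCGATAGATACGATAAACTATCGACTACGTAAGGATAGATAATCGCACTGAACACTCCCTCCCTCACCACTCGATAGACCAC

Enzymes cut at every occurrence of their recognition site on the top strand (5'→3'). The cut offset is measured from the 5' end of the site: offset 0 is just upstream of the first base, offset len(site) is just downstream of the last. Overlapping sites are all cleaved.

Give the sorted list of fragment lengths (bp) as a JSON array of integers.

[3,3,4,4,5,5,5,5,6,6,7,7,8,8,8,8,10,11,15,16,16,17,22]

Scan for sites:
  QalX CACTC/4: at [9, 17, 22, 30, 35, 40, 47, 74, 80, 169, 184, 198] ⇒ [3, 13, 21, 26, 34, 39, 44, 51, 78, 84, 173, 188]
  HnxIII GATA/2: at [52, 60, 89, 105, 113, 119, 123, 128, 150, 154, 189] ⇒ [54, 62, 91, 107, 115, 121, 125, 130, 152, 156, 191]

All cut coordinates (distinct, sorted): [3, 13, 21, 26, 34, 39, 44, 51, 54, 62, 78, 84, 91, 107, 115, 121, 125, 130, 152, 156, 173, 188, 191]

Fragment lengths:
  3→13: 10 bp
  13→21: 8 bp
  21→26: 5 bp
  26→34: 8 bp
  34→39: 5 bp
  39→44: 5 bp
  44→51: 7 bp
  51→54: 3 bp
  54→62: 8 bp
  62→78: 16 bp
  78→84: 6 bp
  84→91: 7 bp
  91→107: 16 bp
  107→115: 8 bp
  115→121: 6 bp
  121→125: 4 bp
  125→130: 5 bp
  130→152: 22 bp
  152→156: 4 bp
  156→173: 17 bp
  173→188: 15 bp
  188→191: 3 bp
  191→3 (wrap): 199-191+3 = 11 bp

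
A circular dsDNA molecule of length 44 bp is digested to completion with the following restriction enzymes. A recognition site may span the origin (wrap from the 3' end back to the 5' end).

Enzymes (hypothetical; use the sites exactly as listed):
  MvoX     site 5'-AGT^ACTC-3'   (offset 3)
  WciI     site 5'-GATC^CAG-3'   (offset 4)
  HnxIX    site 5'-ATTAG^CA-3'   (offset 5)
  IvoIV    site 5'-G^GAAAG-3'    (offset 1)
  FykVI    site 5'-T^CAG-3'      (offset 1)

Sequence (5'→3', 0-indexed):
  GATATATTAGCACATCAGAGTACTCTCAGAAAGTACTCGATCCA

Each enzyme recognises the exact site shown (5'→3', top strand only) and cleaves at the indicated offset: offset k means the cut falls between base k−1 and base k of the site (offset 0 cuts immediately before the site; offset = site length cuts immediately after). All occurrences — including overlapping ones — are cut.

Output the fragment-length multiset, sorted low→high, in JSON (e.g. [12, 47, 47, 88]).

[5,5,6,8,8,12]

Site scan:
  MvoX (AGTACTC, off=3): starts [18, 31] → cuts [21, 34]
  WciI (GATCCAG, off=4): starts [38] → cuts [42]
  HnxIX (ATTAGCA, off=5): starts [5] → cuts [10]
  IvoIV (GGAAAG, off=1): no sites
  FykVI (TCAG, off=1): starts [14, 25] → cuts [15, 26]

Pooled cuts: [10, 15, 21, 26, 34, 42]

Fragments:
  10→15: 5 bp
  15→21: 6 bp
  21→26: 5 bp
  26→34: 8 bp
  34→42: 8 bp
  42→10 (wrap): 44-42+10 = 12 bp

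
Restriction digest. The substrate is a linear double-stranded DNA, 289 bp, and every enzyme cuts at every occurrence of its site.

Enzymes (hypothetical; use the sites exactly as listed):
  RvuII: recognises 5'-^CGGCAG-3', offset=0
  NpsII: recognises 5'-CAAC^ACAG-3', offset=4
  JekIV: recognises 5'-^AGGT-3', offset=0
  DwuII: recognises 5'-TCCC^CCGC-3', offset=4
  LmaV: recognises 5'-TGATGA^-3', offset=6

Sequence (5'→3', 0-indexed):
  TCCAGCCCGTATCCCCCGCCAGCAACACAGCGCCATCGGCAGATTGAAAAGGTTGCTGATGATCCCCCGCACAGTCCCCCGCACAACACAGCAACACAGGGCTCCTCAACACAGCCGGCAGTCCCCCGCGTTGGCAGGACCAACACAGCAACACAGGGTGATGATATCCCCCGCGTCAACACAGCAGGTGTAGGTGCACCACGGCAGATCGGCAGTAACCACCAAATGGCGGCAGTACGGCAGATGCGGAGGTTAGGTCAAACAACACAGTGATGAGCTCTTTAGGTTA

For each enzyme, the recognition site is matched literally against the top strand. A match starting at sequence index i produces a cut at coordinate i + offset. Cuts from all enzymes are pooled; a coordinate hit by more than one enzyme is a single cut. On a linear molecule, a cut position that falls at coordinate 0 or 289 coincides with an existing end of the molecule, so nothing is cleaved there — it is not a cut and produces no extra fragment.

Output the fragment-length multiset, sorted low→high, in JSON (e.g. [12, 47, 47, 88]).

Per-enzyme occurrences:
  RvuII CGGCAG/0: at [36, 115, 201, 209, 229, 237] ⇒ [36, 115, 201, 209, 229, 237]
  NpsII CAACACAG/4: at [22, 83, 91, 106, 140, 148, 176, 262] ⇒ [26, 87, 95, 110, 144, 152, 180, 266]
  JekIV AGGT/0: at [49, 185, 191, 249, 254, 283] ⇒ [49, 185, 191, 249, 254, 283]
  DwuII TCCCCCGC/4: at [11, 62, 74, 121, 166] ⇒ [15, 66, 78, 125, 170]
  LmaV TGATGA/6: at [56, 158, 270] ⇒ [62, 164, 276]

Pooled cuts: [15, 26, 36, 49, 62, 66, 78, 87, 95, 110, 115, 125, 144, 152, 164, 170, 180, 185, 191, 201, 209, 229, 237, 249, 254, 266, 276, 283]

Fragments:
  [0,15): 15 bp
  [15,26): 11 bp
  [26,36): 10 bp
  [36,49): 13 bp
  [49,62): 13 bp
  [62,66): 4 bp
  [66,78): 12 bp
  [78,87): 9 bp
  [87,95): 8 bp
  [95,110): 15 bp
  [110,115): 5 bp
  [115,125): 10 bp
  [125,144): 19 bp
  [144,152): 8 bp
  [152,164): 12 bp
  [164,170): 6 bp
  [170,180): 10 bp
  [180,185): 5 bp
  [185,191): 6 bp
  [191,201): 10 bp
  [201,209): 8 bp
  [209,229): 20 bp
  [229,237): 8 bp
  [237,249): 12 bp
  [249,254): 5 bp
  [254,266): 12 bp
  [266,276): 10 bp
  [276,283): 7 bp
  [283,289): 6 bp

[4,5,5,5,6,6,6,7,8,8,8,8,9,10,10,10,10,10,11,12,12,12,12,13,13,15,15,19,20]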